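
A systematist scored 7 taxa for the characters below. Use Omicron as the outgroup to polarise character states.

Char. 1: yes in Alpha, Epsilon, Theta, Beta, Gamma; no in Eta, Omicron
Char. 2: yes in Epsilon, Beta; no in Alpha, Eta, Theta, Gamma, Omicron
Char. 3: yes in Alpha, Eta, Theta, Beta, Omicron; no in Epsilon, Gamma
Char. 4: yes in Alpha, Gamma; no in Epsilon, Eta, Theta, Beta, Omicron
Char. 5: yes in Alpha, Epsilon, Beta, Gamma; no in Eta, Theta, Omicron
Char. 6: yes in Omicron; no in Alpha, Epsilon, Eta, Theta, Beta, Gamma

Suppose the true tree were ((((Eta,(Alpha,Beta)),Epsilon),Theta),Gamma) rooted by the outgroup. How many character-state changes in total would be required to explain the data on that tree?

Map each character onto ((((Eta,(Alpha,Beta)),Epsilon),Theta),Gamma) (rooted by Omicron) and count the minimum state changes it requires (Fitch parsimony):
Char. 1: 2; Char. 2: 2; Char. 3: 2; Char. 4: 2; Char. 5: 3; Char. 6: 1.
Total tree length = 12.

12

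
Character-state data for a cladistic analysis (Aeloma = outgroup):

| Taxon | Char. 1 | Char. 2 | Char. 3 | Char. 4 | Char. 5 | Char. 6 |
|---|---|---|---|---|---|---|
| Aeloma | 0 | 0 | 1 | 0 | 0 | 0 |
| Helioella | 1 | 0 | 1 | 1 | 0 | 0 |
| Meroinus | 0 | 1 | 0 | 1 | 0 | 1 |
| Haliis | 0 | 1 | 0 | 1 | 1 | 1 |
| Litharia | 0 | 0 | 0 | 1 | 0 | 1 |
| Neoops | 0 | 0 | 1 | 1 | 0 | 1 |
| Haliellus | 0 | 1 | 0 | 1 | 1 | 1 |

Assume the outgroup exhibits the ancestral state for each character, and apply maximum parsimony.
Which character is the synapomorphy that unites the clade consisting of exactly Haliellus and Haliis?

Char. 5

Character polarity is set by the outgroup: the derived state is whichever differs from the outgroup's state, so for Char. 3 the derived state is '0', and for the remaining characters it is '1'.
Char. 1: derived state '1' in Helioella only — an autapomorphy, so it tells us nothing about relationships among taxa.
Char. 2 (derived state '1') is shared by Haliellus, Haliis, and Meroinus — a synapomorphy uniting that clade.
Char. 3: derived state '0' in Haliellus, Haliis, Litharia, and Meroinus only — synapomorphy for {Haliellus, Haliis, Litharia, Meroinus}.
All ingroup taxa share the derived state '1' for Char. 4; it defines the ingroup but does not resolve relationships within it.
Char. 5 (derived state '1') is shared by Haliellus and Haliis — a synapomorphy uniting that clade.
Only Haliellus, Haliis, Litharia, Meroinus, and Neoops show the derived state '1' for Char. 6, supporting them as a clade.
Most parsimonious ingroup topology: (Helioella,(((Meroinus,(Haliis,Haliellus)),Litharia),Neoops)).
The clade {Haliellus, Haliis} is supported by Char. 5: its derived state '1' occurs in exactly those taxa and in no other taxon (including the outgroup).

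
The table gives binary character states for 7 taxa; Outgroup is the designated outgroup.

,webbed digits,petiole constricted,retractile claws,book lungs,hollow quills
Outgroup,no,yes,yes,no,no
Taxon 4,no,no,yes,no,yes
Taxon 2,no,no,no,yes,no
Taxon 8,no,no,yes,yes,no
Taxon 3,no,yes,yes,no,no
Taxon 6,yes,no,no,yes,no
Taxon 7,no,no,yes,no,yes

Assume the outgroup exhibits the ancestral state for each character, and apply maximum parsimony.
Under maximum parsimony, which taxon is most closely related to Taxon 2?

Taxon 6

Character polarity is set by the outgroup: the derived state is whichever differs from the outgroup's state, so for petiole constricted, retractile claws the derived state is 'no', and for the remaining characters it is 'yes'.
webbed digits (derived state 'yes') is unique to Taxon 6 (autapomorphy; uninformative for grouping).
Only Taxon 2, Taxon 4, Taxon 6, Taxon 7, and Taxon 8 show the derived state 'no' for petiole constricted, supporting them as a clade.
Only Taxon 2 and Taxon 6 show the derived state 'no' for retractile claws, supporting them as a clade.
Only Taxon 2, Taxon 6, and Taxon 8 show the derived state 'yes' for book lungs, supporting them as a clade.
hollow quills (derived state 'yes') is shared by Taxon 4 and Taxon 7 — a synapomorphy uniting that clade.
Most parsimonious ingroup topology: (((Taxon 4,Taxon 7),((Taxon 2,Taxon 6),Taxon 8)),Taxon 3).
Taxon 2 and Taxon 6 form a cherry on this tree, so they are sister taxa.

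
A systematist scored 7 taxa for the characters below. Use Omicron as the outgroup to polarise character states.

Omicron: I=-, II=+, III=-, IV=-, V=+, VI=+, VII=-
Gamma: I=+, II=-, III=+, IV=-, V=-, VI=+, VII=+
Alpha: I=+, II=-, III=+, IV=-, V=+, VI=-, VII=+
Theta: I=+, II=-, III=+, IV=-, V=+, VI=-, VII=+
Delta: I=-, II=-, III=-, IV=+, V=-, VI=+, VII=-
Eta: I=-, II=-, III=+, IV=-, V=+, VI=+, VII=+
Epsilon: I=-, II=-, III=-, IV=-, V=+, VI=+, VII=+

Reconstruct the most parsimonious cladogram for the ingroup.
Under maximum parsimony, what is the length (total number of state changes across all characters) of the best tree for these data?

Character polarity is set by the outgroup: the derived state is whichever differs from the outgroup's state, so for II, V, VI the derived state is '-', and for the remaining characters it is '+'.
I (derived state '+') is shared by Alpha, Gamma, and Theta — a synapomorphy uniting that clade.
II (derived state '-') is shared by all ingroup taxa — unites the whole ingroup.
III: derived state '+' in Alpha, Eta, Gamma, and Theta only — synapomorphy for {Alpha, Eta, Gamma, Theta}.
IV: derived state '+' in Delta only — an autapomorphy, so it tells us nothing about relationships among taxa.
V (state '-') occurs in Delta and Gamma but conflicts with the nesting implied by the other characters — most parsimoniously interpreted as homoplasy.
VI (derived state '-') is shared by Alpha and Theta — a synapomorphy uniting that clade.
Only Alpha, Epsilon, Eta, Gamma, and Theta show the derived state '+' for VII, supporting them as a clade.
Most parsimonious ingroup topology: ((((Gamma,(Alpha,Theta)),Eta),Epsilon),Delta).
Changes per character on this tree: I: 1; II: 1; III: 1; IV: 1; V: 2; VI: 1; VII: 1.
Total = 8.

8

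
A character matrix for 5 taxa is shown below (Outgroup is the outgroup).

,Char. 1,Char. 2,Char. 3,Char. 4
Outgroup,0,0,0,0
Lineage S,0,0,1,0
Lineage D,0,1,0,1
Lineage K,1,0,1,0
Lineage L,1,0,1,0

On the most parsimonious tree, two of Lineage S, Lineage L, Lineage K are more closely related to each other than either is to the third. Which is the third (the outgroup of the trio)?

Lineage S

The outgroup has state '0' for every character, so '1' is the derived state throughout.
Char. 1: derived state '1' in Lineage K and Lineage L only — synapomorphy for {Lineage K, Lineage L}.
Char. 2 (derived state '1') is unique to Lineage D (autapomorphy; uninformative for grouping).
Char. 3: derived state '1' in Lineage K, Lineage L, and Lineage S only — synapomorphy for {Lineage K, Lineage L, Lineage S}.
Char. 4 (derived state '1') is unique to Lineage D (autapomorphy; uninformative for grouping).
Most parsimonious ingroup topology: (((Lineage K,Lineage L),Lineage S),Lineage D).
Lineage K and Lineage L share a more recent common ancestor with each other than either does with Lineage S, so Lineage S is the least closely related of the three.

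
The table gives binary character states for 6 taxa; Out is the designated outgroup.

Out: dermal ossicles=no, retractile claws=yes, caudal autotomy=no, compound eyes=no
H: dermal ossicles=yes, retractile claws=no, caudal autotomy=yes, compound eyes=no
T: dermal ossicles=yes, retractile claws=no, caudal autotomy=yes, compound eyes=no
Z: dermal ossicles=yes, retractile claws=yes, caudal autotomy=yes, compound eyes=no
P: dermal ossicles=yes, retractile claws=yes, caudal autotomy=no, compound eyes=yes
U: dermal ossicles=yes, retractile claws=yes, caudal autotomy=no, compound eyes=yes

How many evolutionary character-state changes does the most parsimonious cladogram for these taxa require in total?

Character polarity is set by the outgroup: the derived state is whichever differs from the outgroup's state, so for retractile claws the derived state is 'no', and for the remaining characters it is 'yes'.
dermal ossicles (derived state 'yes') is shared by all ingroup taxa — unites the whole ingroup.
Only H and T show the derived state 'no' for retractile claws, supporting them as a clade.
caudal autotomy: derived state 'yes' in H, T, and Z only — synapomorphy for {H, T, Z}.
compound eyes: derived state 'yes' in P and U only — synapomorphy for {P, U}.
Most parsimonious ingroup topology: (((H,T),Z),(P,U)).
Changes per character on this tree: dermal ossicles: 1; retractile claws: 1; caudal autotomy: 1; compound eyes: 1.
Total = 4.

4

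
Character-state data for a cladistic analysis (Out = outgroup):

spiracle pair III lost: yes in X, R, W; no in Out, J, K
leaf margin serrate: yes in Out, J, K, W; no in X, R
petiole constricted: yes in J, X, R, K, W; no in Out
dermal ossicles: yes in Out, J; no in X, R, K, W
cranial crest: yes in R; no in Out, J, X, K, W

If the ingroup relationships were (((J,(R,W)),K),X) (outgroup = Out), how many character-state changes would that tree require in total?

Map each character onto (((J,(R,W)),K),X) (rooted by Out) and count the minimum state changes it requires (Fitch parsimony):
spiracle pair III lost: 2; leaf margin serrate: 2; petiole constricted: 1; dermal ossicles: 2; cranial crest: 1.
Total tree length = 8.

8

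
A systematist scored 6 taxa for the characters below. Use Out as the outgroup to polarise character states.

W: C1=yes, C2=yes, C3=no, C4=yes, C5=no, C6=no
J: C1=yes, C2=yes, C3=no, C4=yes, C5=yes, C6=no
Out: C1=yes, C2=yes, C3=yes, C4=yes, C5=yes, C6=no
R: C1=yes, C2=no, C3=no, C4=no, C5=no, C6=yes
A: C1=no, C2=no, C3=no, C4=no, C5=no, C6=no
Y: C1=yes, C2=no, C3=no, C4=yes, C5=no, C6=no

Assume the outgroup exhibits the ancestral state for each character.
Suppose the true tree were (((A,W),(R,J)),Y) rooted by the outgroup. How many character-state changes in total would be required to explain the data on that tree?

Map each character onto (((A,W),(R,J)),Y) (rooted by Out) and count the minimum state changes it requires (Fitch parsimony):
C1: 1; C2: 3; C3: 1; C4: 2; C5: 2; C6: 1.
Total tree length = 10.

10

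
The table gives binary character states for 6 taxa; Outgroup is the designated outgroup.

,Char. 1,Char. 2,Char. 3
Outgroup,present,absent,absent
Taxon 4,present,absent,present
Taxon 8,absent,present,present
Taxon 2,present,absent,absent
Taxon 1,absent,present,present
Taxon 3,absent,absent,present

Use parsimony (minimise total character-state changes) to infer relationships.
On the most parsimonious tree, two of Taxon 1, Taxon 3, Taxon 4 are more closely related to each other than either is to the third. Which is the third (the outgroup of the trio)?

Character polarity is set by the outgroup: the derived state is whichever differs from the outgroup's state, so for Char. 1 the derived state is 'absent', and for the remaining characters it is 'present'.
Only Taxon 1, Taxon 3, and Taxon 8 show the derived state 'absent' for Char. 1, supporting them as a clade.
Char. 2: derived state 'present' in Taxon 1 and Taxon 8 only — synapomorphy for {Taxon 1, Taxon 8}.
Only Taxon 1, Taxon 3, Taxon 4, and Taxon 8 show the derived state 'present' for Char. 3, supporting them as a clade.
Most parsimonious ingroup topology: ((Taxon 4,((Taxon 8,Taxon 1),Taxon 3)),Taxon 2).
Taxon 1 and Taxon 3 share a more recent common ancestor with each other than either does with Taxon 4, so Taxon 4 is the least closely related of the three.

Taxon 4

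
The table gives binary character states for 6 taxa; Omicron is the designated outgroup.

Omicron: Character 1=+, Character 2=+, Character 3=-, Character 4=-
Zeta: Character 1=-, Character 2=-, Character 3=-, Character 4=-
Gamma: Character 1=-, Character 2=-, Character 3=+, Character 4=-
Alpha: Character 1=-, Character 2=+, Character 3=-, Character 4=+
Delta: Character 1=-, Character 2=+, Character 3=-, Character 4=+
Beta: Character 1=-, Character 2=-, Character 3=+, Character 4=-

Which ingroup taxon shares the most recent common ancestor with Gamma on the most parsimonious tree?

Beta

Character polarity is set by the outgroup: the derived state is whichever differs from the outgroup's state, so for Character 1, Character 2 the derived state is '-', and for the remaining characters it is '+'.
Character 1 (derived state '-') is shared by all ingroup taxa — unites the whole ingroup.
Character 2: derived state '-' in Beta, Gamma, and Zeta only — synapomorphy for {Beta, Gamma, Zeta}.
Only Beta and Gamma show the derived state '+' for Character 3, supporting them as a clade.
Only Alpha and Delta show the derived state '+' for Character 4, supporting them as a clade.
Most parsimonious ingroup topology: ((Zeta,(Gamma,Beta)),(Alpha,Delta)).
Gamma and Beta form a cherry on this tree, so they are sister taxa.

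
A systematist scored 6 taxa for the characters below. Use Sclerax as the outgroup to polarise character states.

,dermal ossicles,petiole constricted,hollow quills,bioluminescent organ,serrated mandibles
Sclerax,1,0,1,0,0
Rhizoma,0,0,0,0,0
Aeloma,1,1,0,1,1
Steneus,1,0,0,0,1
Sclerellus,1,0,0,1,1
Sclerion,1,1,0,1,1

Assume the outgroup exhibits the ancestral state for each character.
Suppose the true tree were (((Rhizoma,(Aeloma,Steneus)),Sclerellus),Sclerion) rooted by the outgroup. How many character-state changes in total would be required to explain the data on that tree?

Map each character onto (((Rhizoma,(Aeloma,Steneus)),Sclerellus),Sclerion) (rooted by Sclerax) and count the minimum state changes it requires (Fitch parsimony):
dermal ossicles: 1; petiole constricted: 2; hollow quills: 1; bioluminescent organ: 3; serrated mandibles: 2.
Total tree length = 9.

9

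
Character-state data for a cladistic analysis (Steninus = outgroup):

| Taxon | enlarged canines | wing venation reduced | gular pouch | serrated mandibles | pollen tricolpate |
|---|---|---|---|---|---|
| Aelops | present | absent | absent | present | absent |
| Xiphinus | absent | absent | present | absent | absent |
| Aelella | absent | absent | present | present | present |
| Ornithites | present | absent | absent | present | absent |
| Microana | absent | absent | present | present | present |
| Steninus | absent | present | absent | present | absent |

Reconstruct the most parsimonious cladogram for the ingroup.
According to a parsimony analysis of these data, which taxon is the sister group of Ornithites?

Aelops

Character polarity is set by the outgroup: the derived state is whichever differs from the outgroup's state, so for wing venation reduced, serrated mandibles the derived state is 'absent', and for the remaining characters it is 'present'.
enlarged canines: derived state 'present' in Aelops and Ornithites only — synapomorphy for {Aelops, Ornithites}.
wing venation reduced (derived state 'absent') is shared by all ingroup taxa — unites the whole ingroup.
gular pouch (derived state 'present') is shared by Aelella, Microana, and Xiphinus — a synapomorphy uniting that clade.
serrated mandibles: derived state 'absent' in Xiphinus only — an autapomorphy, so it tells us nothing about relationships among taxa.
pollen tricolpate: derived state 'present' in Aelella and Microana only — synapomorphy for {Aelella, Microana}.
Most parsimonious ingroup topology: (((Aelella,Microana),Xiphinus),(Ornithites,Aelops)).
Ornithites and Aelops form a cherry on this tree, so they are sister taxa.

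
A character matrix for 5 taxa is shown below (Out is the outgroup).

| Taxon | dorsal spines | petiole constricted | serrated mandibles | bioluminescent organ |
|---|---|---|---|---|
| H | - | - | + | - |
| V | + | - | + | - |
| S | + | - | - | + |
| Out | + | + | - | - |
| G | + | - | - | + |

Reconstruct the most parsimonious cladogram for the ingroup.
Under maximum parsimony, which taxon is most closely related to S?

Character polarity is set by the outgroup: the derived state is whichever differs from the outgroup's state, so for dorsal spines, petiole constricted the derived state is '-', and for the remaining characters it is '+'.
dorsal spines: derived state '-' in H only — an autapomorphy, so it tells us nothing about relationships among taxa.
All ingroup taxa share the derived state '-' for petiole constricted; it defines the ingroup but does not resolve relationships within it.
serrated mandibles (derived state '+') is shared by H and V — a synapomorphy uniting that clade.
Only G and S show the derived state '+' for bioluminescent organ, supporting them as a clade.
Most parsimonious ingroup topology: ((H,V),(S,G)).
S and G form a cherry on this tree, so they are sister taxa.

G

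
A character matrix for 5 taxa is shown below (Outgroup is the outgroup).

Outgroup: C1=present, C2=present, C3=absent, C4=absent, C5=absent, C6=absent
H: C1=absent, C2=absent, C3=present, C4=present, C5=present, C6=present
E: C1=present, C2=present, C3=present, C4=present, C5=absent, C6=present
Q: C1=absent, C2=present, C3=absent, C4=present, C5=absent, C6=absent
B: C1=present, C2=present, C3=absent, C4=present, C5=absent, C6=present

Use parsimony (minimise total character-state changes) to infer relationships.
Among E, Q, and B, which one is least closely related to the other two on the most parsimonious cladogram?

Character polarity is set by the outgroup: the derived state is whichever differs from the outgroup's state, so for C1, C2 the derived state is 'absent', and for the remaining characters it is 'present'.
C1 (state 'absent') occurs in H and Q but conflicts with the nesting implied by the other characters — most parsimoniously interpreted as homoplasy.
C2: derived state 'absent' in H only — an autapomorphy, so it tells us nothing about relationships among taxa.
C3: derived state 'present' in E and H only — synapomorphy for {E, H}.
C4 (derived state 'present') is shared by all ingroup taxa — unites the whole ingroup.
C5: derived state 'present' in H only — an autapomorphy, so it tells us nothing about relationships among taxa.
C6 (derived state 'present') is shared by B, E, and H — a synapomorphy uniting that clade.
Most parsimonious ingroup topology: (((H,E),B),Q).
E and B share a more recent common ancestor with each other than either does with Q, so Q is the least closely related of the three.

Q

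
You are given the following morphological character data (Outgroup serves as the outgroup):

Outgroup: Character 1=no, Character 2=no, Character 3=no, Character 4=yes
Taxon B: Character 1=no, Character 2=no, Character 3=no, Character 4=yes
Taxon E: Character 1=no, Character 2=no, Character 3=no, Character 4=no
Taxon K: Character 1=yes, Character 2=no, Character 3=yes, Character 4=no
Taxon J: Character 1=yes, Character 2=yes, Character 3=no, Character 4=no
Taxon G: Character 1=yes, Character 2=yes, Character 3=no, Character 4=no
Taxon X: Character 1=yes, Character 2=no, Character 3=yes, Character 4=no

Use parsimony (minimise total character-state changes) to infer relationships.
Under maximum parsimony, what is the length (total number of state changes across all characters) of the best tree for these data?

Character polarity is set by the outgroup: the derived state is whichever differs from the outgroup's state, so for Character 4 the derived state is 'no', and for the remaining characters it is 'yes'.
Character 1 (derived state 'yes') is shared by Taxon G, Taxon J, Taxon K, and Taxon X — a synapomorphy uniting that clade.
Character 2: derived state 'yes' in Taxon G and Taxon J only — synapomorphy for {Taxon G, Taxon J}.
Character 3: derived state 'yes' in Taxon K and Taxon X only — synapomorphy for {Taxon K, Taxon X}.
Only Taxon E, Taxon G, Taxon J, Taxon K, and Taxon X show the derived state 'no' for Character 4, supporting them as a clade.
Most parsimonious ingroup topology: (Taxon B,(Taxon E,((Taxon K,Taxon X),(Taxon J,Taxon G)))).
Changes per character on this tree: Character 1: 1; Character 2: 1; Character 3: 1; Character 4: 1.
Total = 4.

4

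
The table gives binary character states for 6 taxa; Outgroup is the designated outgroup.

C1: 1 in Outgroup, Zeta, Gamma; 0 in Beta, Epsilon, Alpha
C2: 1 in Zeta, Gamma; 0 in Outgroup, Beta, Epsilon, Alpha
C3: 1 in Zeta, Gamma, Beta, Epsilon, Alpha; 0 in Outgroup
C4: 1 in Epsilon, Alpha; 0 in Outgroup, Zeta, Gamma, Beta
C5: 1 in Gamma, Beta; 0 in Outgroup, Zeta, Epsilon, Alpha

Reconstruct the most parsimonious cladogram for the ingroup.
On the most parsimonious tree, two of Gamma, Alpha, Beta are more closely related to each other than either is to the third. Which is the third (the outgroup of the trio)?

Character polarity is set by the outgroup: the derived state is whichever differs from the outgroup's state, so for C1 the derived state is '0', and for the remaining characters it is '1'.
C1: derived state '0' in Alpha, Beta, and Epsilon only — synapomorphy for {Alpha, Beta, Epsilon}.
C2: derived state '1' in Gamma and Zeta only — synapomorphy for {Gamma, Zeta}.
C3 (derived state '1') is shared by all ingroup taxa — unites the whole ingroup.
C4: derived state '1' in Alpha and Epsilon only — synapomorphy for {Alpha, Epsilon}.
C5 groups Beta and Gamma, which is incompatible with the clades supported by the remaining characters; treating it as convergent (homoplasy) costs fewer steps than any alternative tree.
Most parsimonious ingroup topology: ((Zeta,Gamma),(Beta,(Epsilon,Alpha))).
Alpha and Beta share a more recent common ancestor with each other than either does with Gamma, so Gamma is the least closely related of the three.

Gamma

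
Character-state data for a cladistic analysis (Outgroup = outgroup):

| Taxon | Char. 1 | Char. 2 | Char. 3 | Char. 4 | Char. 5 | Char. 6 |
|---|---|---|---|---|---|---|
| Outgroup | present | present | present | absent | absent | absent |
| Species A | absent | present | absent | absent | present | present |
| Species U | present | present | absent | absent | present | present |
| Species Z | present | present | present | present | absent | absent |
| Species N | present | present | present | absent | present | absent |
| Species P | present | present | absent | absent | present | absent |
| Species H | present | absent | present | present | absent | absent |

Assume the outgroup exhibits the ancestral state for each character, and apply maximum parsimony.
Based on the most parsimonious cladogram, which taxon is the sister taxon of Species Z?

Species H

Character polarity is set by the outgroup: the derived state is whichever differs from the outgroup's state, so for Char. 1, Char. 2, Char. 3 the derived state is 'absent', and for the remaining characters it is 'present'.
Char. 1: derived state 'absent' in Species A only — an autapomorphy, so it tells us nothing about relationships among taxa.
Char. 2 (derived state 'absent') is unique to Species H (autapomorphy; uninformative for grouping).
Char. 3: derived state 'absent' in Species A, Species P, and Species U only — synapomorphy for {Species A, Species P, Species U}.
Char. 4 (derived state 'present') is shared by Species H and Species Z — a synapomorphy uniting that clade.
Char. 5 (derived state 'present') is shared by Species A, Species N, Species P, and Species U — a synapomorphy uniting that clade.
Only Species A and Species U show the derived state 'present' for Char. 6, supporting them as a clade.
Most parsimonious ingroup topology: ((((Species A,Species U),Species P),Species N),(Species Z,Species H)).
Species Z and Species H form a cherry on this tree, so they are sister taxa.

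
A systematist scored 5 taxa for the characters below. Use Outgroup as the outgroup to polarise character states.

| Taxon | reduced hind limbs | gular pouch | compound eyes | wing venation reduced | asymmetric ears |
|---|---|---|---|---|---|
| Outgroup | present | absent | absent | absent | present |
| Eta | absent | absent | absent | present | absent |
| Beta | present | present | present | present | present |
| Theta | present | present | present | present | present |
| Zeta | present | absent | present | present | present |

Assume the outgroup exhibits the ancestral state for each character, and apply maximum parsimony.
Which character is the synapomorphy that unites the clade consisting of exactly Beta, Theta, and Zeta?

Character polarity is set by the outgroup: the derived state is whichever differs from the outgroup's state, so for reduced hind limbs, asymmetric ears the derived state is 'absent', and for the remaining characters it is 'present'.
reduced hind limbs (derived state 'absent') is unique to Eta (autapomorphy; uninformative for grouping).
Only Beta and Theta show the derived state 'present' for gular pouch, supporting them as a clade.
compound eyes (derived state 'present') is shared by Beta, Theta, and Zeta — a synapomorphy uniting that clade.
All ingroup taxa share the derived state 'present' for wing venation reduced; it defines the ingroup but does not resolve relationships within it.
asymmetric ears (derived state 'absent') is unique to Eta (autapomorphy; uninformative for grouping).
Most parsimonious ingroup topology: (Eta,((Beta,Theta),Zeta)).
The clade {Beta, Theta, Zeta} is supported by compound eyes: its derived state 'present' occurs in exactly those taxa and in no other taxon (including the outgroup).

compound eyes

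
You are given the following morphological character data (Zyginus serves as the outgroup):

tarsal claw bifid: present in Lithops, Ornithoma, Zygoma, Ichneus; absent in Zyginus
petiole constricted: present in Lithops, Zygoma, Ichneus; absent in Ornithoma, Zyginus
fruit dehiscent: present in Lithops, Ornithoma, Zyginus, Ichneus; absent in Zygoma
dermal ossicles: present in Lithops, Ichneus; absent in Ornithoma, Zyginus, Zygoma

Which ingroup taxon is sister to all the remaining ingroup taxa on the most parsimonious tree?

Character polarity is set by the outgroup: the derived state is whichever differs from the outgroup's state, so for fruit dehiscent the derived state is 'absent', and for the remaining characters it is 'present'.
tarsal claw bifid (derived state 'present') is shared by all ingroup taxa — unites the whole ingroup.
petiole constricted (derived state 'present') is shared by Ichneus, Lithops, and Zygoma — a synapomorphy uniting that clade.
fruit dehiscent: derived state 'absent' in Zygoma only — an autapomorphy, so it tells us nothing about relationships among taxa.
Only Ichneus and Lithops show the derived state 'present' for dermal ossicles, supporting them as a clade.
Most parsimonious ingroup topology: (((Ichneus,Lithops),Zygoma),Ornithoma).
Ornithoma is sister to the clade containing all other ingroup taxa, so it is the earliest-diverging (most basal) ingroup lineage.

Ornithoma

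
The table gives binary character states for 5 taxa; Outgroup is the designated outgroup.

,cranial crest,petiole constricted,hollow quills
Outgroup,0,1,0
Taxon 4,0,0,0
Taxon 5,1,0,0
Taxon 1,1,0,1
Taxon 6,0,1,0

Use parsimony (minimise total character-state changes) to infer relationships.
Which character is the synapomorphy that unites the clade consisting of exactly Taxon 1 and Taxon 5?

cranial crest

Character polarity is set by the outgroup: the derived state is whichever differs from the outgroup's state, so for petiole constricted the derived state is '0', and for the remaining characters it is '1'.
cranial crest: derived state '1' in Taxon 1 and Taxon 5 only — synapomorphy for {Taxon 1, Taxon 5}.
petiole constricted (derived state '0') is shared by Taxon 1, Taxon 4, and Taxon 5 — a synapomorphy uniting that clade.
hollow quills: derived state '1' in Taxon 1 only — an autapomorphy, so it tells us nothing about relationships among taxa.
Most parsimonious ingroup topology: ((Taxon 4,(Taxon 5,Taxon 1)),Taxon 6).
The clade {Taxon 1, Taxon 5} is supported by cranial crest: its derived state '1' occurs in exactly those taxa and in no other taxon (including the outgroup).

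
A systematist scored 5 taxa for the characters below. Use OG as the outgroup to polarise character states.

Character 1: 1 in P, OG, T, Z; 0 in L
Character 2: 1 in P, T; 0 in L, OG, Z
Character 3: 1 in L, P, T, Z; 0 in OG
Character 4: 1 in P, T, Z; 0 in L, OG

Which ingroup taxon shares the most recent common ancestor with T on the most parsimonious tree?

P

Character polarity is set by the outgroup: the derived state is whichever differs from the outgroup's state, so for Character 1 the derived state is '0', and for the remaining characters it is '1'.
Character 1 (derived state '0') is unique to L (autapomorphy; uninformative for grouping).
Character 2: derived state '1' in P and T only — synapomorphy for {P, T}.
All ingroup taxa share the derived state '1' for Character 3; it defines the ingroup but does not resolve relationships within it.
Only P, T, and Z show the derived state '1' for Character 4, supporting them as a clade.
Most parsimonious ingroup topology: (((T,P),Z),L).
T and P form a cherry on this tree, so they are sister taxa.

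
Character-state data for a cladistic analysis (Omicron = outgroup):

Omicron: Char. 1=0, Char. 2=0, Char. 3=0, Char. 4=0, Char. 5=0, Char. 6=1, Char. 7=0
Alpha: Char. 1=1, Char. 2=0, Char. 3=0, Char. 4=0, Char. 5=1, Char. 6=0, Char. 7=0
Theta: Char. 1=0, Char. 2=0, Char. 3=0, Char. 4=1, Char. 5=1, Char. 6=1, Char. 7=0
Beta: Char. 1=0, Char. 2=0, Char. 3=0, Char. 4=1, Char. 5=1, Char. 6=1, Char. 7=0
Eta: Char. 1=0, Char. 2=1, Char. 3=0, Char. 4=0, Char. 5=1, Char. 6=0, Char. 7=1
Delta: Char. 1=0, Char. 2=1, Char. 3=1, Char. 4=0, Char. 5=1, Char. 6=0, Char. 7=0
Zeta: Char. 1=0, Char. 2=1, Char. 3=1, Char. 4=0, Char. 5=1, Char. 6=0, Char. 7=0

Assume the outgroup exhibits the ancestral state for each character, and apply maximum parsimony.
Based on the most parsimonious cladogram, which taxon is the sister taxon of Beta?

Character polarity is set by the outgroup: the derived state is whichever differs from the outgroup's state, so for Char. 6 the derived state is '0', and for the remaining characters it is '1'.
Char. 1 (derived state '1') is unique to Alpha (autapomorphy; uninformative for grouping).
Char. 2: derived state '1' in Delta, Eta, and Zeta only — synapomorphy for {Delta, Eta, Zeta}.
Char. 3: derived state '1' in Delta and Zeta only — synapomorphy for {Delta, Zeta}.
Char. 4 (derived state '1') is shared by Beta and Theta — a synapomorphy uniting that clade.
Char. 5 (derived state '1') is shared by all ingroup taxa — unites the whole ingroup.
Char. 6: derived state '0' in Alpha, Delta, Eta, and Zeta only — synapomorphy for {Alpha, Delta, Eta, Zeta}.
Char. 7: derived state '1' in Eta only — an autapomorphy, so it tells us nothing about relationships among taxa.
Most parsimonious ingroup topology: ((Alpha,(Eta,(Delta,Zeta))),(Theta,Beta)).
Beta and Theta form a cherry on this tree, so they are sister taxa.

Theta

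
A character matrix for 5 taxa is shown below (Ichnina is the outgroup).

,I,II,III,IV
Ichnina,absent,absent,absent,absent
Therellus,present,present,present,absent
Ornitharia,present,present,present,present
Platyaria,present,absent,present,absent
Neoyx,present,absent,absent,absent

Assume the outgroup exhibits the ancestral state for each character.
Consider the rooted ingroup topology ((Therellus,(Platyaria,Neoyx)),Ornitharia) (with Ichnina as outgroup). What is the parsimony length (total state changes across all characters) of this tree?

6

Map each character onto ((Therellus,(Platyaria,Neoyx)),Ornitharia) (rooted by Ichnina) and count the minimum state changes it requires (Fitch parsimony):
I: 1; II: 2; III: 2; IV: 1.
Total tree length = 6.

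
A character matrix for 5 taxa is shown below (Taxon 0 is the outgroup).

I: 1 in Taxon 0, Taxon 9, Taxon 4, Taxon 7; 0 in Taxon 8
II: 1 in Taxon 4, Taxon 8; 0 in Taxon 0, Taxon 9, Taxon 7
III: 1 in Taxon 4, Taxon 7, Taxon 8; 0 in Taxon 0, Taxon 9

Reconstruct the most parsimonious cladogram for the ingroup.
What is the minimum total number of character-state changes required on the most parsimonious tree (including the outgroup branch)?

3

Character polarity is set by the outgroup: the derived state is whichever differs from the outgroup's state, so for I the derived state is '0', and for the remaining characters it is '1'.
I: derived state '0' in Taxon 8 only — an autapomorphy, so it tells us nothing about relationships among taxa.
II: derived state '1' in Taxon 4 and Taxon 8 only — synapomorphy for {Taxon 4, Taxon 8}.
III (derived state '1') is shared by Taxon 4, Taxon 7, and Taxon 8 — a synapomorphy uniting that clade.
Most parsimonious ingroup topology: (Taxon 9,((Taxon 4,Taxon 8),Taxon 7)).
Changes per character on this tree: I: 1; II: 1; III: 1.
Total = 3.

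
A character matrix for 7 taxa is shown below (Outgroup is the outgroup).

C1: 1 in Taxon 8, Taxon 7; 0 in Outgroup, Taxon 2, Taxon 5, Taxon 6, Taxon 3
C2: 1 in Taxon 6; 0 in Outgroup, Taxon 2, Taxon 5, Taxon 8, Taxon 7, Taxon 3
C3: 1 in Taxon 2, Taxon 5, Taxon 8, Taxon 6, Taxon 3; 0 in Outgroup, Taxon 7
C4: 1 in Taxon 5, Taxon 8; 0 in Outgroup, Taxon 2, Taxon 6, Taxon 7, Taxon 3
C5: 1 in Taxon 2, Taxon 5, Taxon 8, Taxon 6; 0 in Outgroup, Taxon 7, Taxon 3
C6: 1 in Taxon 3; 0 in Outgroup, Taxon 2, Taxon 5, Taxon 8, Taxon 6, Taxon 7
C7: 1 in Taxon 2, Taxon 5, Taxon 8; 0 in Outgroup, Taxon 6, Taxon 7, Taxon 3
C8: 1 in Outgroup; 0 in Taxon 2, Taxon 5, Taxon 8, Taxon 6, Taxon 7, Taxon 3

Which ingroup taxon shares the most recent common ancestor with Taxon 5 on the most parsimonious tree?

Taxon 8

Character polarity is set by the outgroup: the derived state is whichever differs from the outgroup's state, so for C8 the derived state is '0', and for the remaining characters it is '1'.
C1 groups Taxon 7 and Taxon 8, which is incompatible with the clades supported by the remaining characters; treating it as convergent (homoplasy) costs fewer steps than any alternative tree.
C2: derived state '1' in Taxon 6 only — an autapomorphy, so it tells us nothing about relationships among taxa.
Only Taxon 2, Taxon 3, Taxon 5, Taxon 6, and Taxon 8 show the derived state '1' for C3, supporting them as a clade.
C4: derived state '1' in Taxon 5 and Taxon 8 only — synapomorphy for {Taxon 5, Taxon 8}.
C5: derived state '1' in Taxon 2, Taxon 5, Taxon 6, and Taxon 8 only — synapomorphy for {Taxon 2, Taxon 5, Taxon 6, Taxon 8}.
C6: derived state '1' in Taxon 3 only — an autapomorphy, so it tells us nothing about relationships among taxa.
C7: derived state '1' in Taxon 2, Taxon 5, and Taxon 8 only — synapomorphy for {Taxon 2, Taxon 5, Taxon 8}.
All ingroup taxa share the derived state '0' for C8; it defines the ingroup but does not resolve relationships within it.
Most parsimonious ingroup topology: ((((Taxon 2,(Taxon 5,Taxon 8)),Taxon 6),Taxon 3),Taxon 7).
Taxon 5 and Taxon 8 form a cherry on this tree, so they are sister taxa.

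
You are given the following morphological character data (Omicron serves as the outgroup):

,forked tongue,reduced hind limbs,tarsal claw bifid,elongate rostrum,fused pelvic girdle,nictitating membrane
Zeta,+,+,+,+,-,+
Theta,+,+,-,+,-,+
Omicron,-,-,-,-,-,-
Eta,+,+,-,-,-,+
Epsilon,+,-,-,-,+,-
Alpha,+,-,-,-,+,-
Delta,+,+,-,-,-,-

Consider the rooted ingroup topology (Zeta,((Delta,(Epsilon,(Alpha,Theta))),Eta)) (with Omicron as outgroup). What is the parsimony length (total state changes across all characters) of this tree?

Map each character onto (Zeta,((Delta,(Epsilon,(Alpha,Theta))),Eta)) (rooted by Omicron) and count the minimum state changes it requires (Fitch parsimony):
forked tongue: 1; reduced hind limbs: 3; tarsal claw bifid: 1; elongate rostrum: 2; fused pelvic girdle: 2; nictitating membrane: 3.
Total tree length = 12.

12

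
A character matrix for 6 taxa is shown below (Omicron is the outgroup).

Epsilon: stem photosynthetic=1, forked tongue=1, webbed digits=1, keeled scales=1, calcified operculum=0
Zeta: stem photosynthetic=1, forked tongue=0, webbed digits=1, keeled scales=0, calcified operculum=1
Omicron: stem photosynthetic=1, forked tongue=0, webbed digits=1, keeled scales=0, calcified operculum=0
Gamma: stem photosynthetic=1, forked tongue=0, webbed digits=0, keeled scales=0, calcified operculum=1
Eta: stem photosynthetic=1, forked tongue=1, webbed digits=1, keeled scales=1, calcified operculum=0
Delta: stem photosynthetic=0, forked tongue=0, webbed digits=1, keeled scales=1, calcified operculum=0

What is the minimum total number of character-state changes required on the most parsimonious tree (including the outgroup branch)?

Character polarity is set by the outgroup: the derived state is whichever differs from the outgroup's state, so for stem photosynthetic, webbed digits the derived state is '0', and for the remaining characters it is '1'.
stem photosynthetic (derived state '0') is unique to Delta (autapomorphy; uninformative for grouping).
forked tongue: derived state '1' in Epsilon and Eta only — synapomorphy for {Epsilon, Eta}.
webbed digits (derived state '0') is unique to Gamma (autapomorphy; uninformative for grouping).
keeled scales (derived state '1') is shared by Delta, Epsilon, and Eta — a synapomorphy uniting that clade.
calcified operculum: derived state '1' in Gamma and Zeta only — synapomorphy for {Gamma, Zeta}.
Most parsimonious ingroup topology: ((Gamma,Zeta),((Eta,Epsilon),Delta)).
Changes per character on this tree: stem photosynthetic: 1; forked tongue: 1; webbed digits: 1; keeled scales: 1; calcified operculum: 1.
Total = 5.

5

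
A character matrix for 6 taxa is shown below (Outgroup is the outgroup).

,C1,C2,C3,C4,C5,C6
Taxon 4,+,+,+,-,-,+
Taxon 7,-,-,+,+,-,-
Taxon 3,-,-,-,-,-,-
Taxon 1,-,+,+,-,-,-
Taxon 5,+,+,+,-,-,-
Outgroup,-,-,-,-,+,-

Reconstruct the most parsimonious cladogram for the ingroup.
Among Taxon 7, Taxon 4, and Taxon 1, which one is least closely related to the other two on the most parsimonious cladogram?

Taxon 7

Character polarity is set by the outgroup: the derived state is whichever differs from the outgroup's state, so for C5 the derived state is '-', and for the remaining characters it is '+'.
Only Taxon 4 and Taxon 5 show the derived state '+' for C1, supporting them as a clade.
C2: derived state '+' in Taxon 1, Taxon 4, and Taxon 5 only — synapomorphy for {Taxon 1, Taxon 4, Taxon 5}.
Only Taxon 1, Taxon 4, Taxon 5, and Taxon 7 show the derived state '+' for C3, supporting them as a clade.
C4 (derived state '+') is unique to Taxon 7 (autapomorphy; uninformative for grouping).
All ingroup taxa share the derived state '-' for C5; it defines the ingroup but does not resolve relationships within it.
C6 (derived state '+') is unique to Taxon 4 (autapomorphy; uninformative for grouping).
Most parsimonious ingroup topology: (Taxon 3,(((Taxon 5,Taxon 4),Taxon 1),Taxon 7)).
Taxon 1 and Taxon 4 share a more recent common ancestor with each other than either does with Taxon 7, so Taxon 7 is the least closely related of the three.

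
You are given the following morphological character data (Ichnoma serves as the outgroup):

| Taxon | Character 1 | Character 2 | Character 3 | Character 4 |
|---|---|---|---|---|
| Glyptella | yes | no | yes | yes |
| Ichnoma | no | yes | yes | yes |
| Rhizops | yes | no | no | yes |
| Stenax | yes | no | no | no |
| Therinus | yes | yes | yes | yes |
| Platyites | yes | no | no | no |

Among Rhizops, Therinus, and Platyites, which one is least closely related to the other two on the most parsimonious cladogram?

Character polarity is set by the outgroup: the derived state is whichever differs from the outgroup's state, so for Character 2, Character 3, Character 4 the derived state is 'no', and for the remaining characters it is 'yes'.
Character 1 (derived state 'yes') is shared by all ingroup taxa — unites the whole ingroup.
Only Glyptella, Platyites, Rhizops, and Stenax show the derived state 'no' for Character 2, supporting them as a clade.
Character 3: derived state 'no' in Platyites, Rhizops, and Stenax only — synapomorphy for {Platyites, Rhizops, Stenax}.
Only Platyites and Stenax show the derived state 'no' for Character 4, supporting them as a clade.
Most parsimonious ingroup topology: ((((Platyites,Stenax),Rhizops),Glyptella),Therinus).
Rhizops and Platyites share a more recent common ancestor with each other than either does with Therinus, so Therinus is the least closely related of the three.

Therinus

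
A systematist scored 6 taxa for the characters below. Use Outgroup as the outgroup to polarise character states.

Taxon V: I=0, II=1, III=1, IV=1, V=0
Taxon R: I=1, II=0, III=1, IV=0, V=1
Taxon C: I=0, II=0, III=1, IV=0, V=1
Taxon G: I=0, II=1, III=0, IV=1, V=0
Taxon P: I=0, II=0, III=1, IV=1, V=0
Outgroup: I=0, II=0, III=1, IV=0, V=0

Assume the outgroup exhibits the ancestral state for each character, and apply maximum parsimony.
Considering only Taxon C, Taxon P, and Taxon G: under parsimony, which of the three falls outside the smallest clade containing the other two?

Character polarity is set by the outgroup: the derived state is whichever differs from the outgroup's state, so for III the derived state is '0', and for the remaining characters it is '1'.
I: derived state '1' in Taxon R only — an autapomorphy, so it tells us nothing about relationships among taxa.
II (derived state '1') is shared by Taxon G and Taxon V — a synapomorphy uniting that clade.
III (derived state '0') is unique to Taxon G (autapomorphy; uninformative for grouping).
IV: derived state '1' in Taxon G, Taxon P, and Taxon V only — synapomorphy for {Taxon G, Taxon P, Taxon V}.
Only Taxon C and Taxon R show the derived state '1' for V, supporting them as a clade.
Most parsimonious ingroup topology: (((Taxon V,Taxon G),Taxon P),(Taxon R,Taxon C)).
Taxon P and Taxon G share a more recent common ancestor with each other than either does with Taxon C, so Taxon C is the least closely related of the three.

Taxon C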